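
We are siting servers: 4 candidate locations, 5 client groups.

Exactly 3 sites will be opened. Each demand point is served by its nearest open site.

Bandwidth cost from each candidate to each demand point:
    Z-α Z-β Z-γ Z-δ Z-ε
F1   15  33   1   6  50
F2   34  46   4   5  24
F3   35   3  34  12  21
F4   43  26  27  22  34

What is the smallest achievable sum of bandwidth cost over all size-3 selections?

Open {F1, F2, F3}.
  Z-α→F1 15, Z-β→F3 3, Z-γ→F1 1, Z-δ→F2 5, Z-ε→F3 21  ⇒ total 45.
Compare {F1, F3, F4}: total 46.
Compare {F2, F3, F4}: total 67.
No size-3 selection does better; minimum is 45.

45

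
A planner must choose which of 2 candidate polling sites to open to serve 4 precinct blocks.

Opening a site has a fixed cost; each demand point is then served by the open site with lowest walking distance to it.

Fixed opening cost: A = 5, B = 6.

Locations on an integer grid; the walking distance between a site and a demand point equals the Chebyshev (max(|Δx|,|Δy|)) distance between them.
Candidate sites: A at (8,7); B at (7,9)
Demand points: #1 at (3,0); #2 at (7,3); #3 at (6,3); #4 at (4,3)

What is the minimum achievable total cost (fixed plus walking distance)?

Open {A}: assign each demand point to its cheapest open site.
  #1→A 7, #2→A 4, #3→A 4, #4→A 4
  walking distance 19, fixed 5 → total 24.
Compare {A, B}: walking distance 19 + fixed 11 = 30.
Compare {B}: walking distance 27 + fixed 6 = 33.

24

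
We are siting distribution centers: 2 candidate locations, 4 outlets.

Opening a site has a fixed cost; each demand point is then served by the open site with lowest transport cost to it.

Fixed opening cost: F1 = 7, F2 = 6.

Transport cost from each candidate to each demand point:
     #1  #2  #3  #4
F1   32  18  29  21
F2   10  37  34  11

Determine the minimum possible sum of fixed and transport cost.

81

Open {F1, F2}: assign each demand point to its cheapest open site.
  #1→F2 10, #2→F1 18, #3→F1 29, #4→F2 11
  transport cost 68, fixed 13 → total 81.
Compare {F2}: transport cost 92 + fixed 6 = 98.
Compare {F1}: transport cost 100 + fixed 7 = 107.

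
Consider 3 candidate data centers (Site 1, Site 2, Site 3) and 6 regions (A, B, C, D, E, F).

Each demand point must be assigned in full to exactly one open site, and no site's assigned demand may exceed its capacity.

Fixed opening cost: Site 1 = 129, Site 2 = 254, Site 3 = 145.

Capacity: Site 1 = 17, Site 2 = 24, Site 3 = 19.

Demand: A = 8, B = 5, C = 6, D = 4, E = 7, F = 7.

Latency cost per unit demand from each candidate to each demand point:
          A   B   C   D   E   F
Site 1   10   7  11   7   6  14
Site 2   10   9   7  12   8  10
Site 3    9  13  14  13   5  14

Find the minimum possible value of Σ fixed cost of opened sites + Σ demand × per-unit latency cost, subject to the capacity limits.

680

Open {Site 1, Site 2}; cheapest assignment that respects the capacities:
  Site 1 (cap 17, load 16): B, D, E — cost 5×7 + 4×7 + 7×6 = 105
  Site 2 (cap 24, load 21): A, C, F — cost 8×10 + 6×7 + 7×10 = 192
  Shipping 297, fixed 383 → total 680.
  Any other capacity-feasible assignment to {Site 1, Site 2} ships for at least 297.
Compare {Site 2, Site 3}: its best feasible assignment gives total 711.
Compare {Site 1, Site 2, Site 3}: its best feasible assignment gives total 810.
Every other set of open sites that can feasibly serve all demand totals ≥ 711 even under its best assignment. Minimum: 680.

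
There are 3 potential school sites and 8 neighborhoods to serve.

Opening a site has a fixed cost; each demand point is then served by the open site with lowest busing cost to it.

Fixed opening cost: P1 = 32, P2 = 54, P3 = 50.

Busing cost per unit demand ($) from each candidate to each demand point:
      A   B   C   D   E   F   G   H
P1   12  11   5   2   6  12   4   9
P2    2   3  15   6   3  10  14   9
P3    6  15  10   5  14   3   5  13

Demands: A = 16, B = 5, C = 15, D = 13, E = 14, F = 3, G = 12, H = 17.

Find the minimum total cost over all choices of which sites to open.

Open {P1, P2}: assign each demand point to its cheapest open site.
  A→P2 16×2=32, B→P2 5×3=15, C→P1 15×5=75, D→P1 13×2=26, E→P2 14×3=42, F→P2 3×10=30, G→P1 12×4=48, H→P1 17×9=153
  busing cost 421, fixed 86 → total 507.
Compare {P1, P2, P3}: busing cost 400 + fixed 136 = 536.
Compare {P1, P3}: busing cost 546 + fixed 82 = 628.
Compare {P2, P3}: busing cost 526 + fixed 104 = 630.
All other subsets cost ≥ 536. Minimum total cost: 507.

507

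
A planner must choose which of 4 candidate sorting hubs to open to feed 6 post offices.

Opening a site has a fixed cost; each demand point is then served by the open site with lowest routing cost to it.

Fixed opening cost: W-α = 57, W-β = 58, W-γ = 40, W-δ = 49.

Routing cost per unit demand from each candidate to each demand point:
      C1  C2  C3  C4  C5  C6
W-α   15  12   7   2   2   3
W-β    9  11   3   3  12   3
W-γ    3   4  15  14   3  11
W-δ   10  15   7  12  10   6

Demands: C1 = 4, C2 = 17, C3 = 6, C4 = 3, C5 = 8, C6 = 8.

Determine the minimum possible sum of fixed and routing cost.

253

Open {W-β, W-γ}: assign each demand point to its cheapest open site.
  C1→W-γ 4×3=12, C2→W-γ 17×4=68, C3→W-β 6×3=18, C4→W-β 3×3=9, C5→W-γ 8×3=24, C6→W-β 8×3=24
  routing cost 155, fixed 98 → total 253.
Compare {W-α, W-γ}: routing cost 168 + fixed 97 = 265.
Compare {W-α, W-β, W-γ}: routing cost 144 + fixed 155 = 299.
Compare {W-β, W-γ, W-δ}: routing cost 155 + fixed 147 = 302.
All other subsets cost ≥ 265. Minimum total cost: 253.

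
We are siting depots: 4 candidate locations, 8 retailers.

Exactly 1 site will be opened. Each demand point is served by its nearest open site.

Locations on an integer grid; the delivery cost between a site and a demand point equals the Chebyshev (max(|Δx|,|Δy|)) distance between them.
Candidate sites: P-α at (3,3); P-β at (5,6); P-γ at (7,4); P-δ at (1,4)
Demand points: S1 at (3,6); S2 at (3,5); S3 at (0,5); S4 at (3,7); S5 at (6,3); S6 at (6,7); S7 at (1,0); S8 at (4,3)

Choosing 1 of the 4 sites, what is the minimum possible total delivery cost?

Open {P-α}.
  S1→P-α 3, S2→P-α 2, S3→P-α 3, S4→P-α 4, S5→P-α 3, S6→P-α 4, S7→P-α 3, S8→P-α 1  ⇒ total 23.
Compare {P-β}: total 24.
Compare {P-δ}: total 25.
No size-1 selection does better; minimum is 23.

23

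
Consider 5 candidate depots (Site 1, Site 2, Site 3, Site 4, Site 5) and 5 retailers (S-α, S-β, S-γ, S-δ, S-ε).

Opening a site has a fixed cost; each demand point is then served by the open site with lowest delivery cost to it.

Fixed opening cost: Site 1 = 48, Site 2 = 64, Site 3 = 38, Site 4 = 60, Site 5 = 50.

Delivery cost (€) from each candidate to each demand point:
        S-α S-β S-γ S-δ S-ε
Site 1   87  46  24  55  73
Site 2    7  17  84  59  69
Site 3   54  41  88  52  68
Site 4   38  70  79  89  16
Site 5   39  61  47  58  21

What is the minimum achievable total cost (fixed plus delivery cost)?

Open {Site 2, Site 5}: assign each demand point to its cheapest open site.
  S-α→Site 2 7, S-β→Site 2 17, S-γ→Site 5 47, S-δ→Site 5 58, S-ε→Site 5 21
  delivery cost 150, fixed 114 → total 264.
Compare {Site 5}: delivery cost 226 + fixed 50 = 276.
Compare {Site 1, Site 5}: delivery cost 185 + fixed 98 = 283.
Compare {Site 1, Site 2}: delivery cost 172 + fixed 112 = 284.
All other subsets cost ≥ 276. Minimum total cost: 264.

264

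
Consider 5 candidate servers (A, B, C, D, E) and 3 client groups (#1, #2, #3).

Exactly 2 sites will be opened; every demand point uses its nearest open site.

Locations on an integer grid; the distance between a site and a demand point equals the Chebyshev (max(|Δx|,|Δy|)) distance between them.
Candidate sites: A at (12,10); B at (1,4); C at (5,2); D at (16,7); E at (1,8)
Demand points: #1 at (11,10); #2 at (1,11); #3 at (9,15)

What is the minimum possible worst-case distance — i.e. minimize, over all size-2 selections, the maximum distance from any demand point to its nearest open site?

5

Open {A, E}.
  Farthest demand point is #3 at distance 5 (to A); all others are ≤ 5.
With {A, B} the worst case is 7.
With {B, D} the worst case is 8.
No size-2 selection achieves below 5.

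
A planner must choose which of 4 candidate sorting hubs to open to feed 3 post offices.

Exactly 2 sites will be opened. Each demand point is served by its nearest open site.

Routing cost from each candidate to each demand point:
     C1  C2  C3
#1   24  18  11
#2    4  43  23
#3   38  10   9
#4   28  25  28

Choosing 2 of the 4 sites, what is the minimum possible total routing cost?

Open {#2, #3}.
  C1→#2 4, C2→#3 10, C3→#3 9  ⇒ total 23.
Compare {#1, #2}: total 33.
Compare {#1, #3}: total 43.
No size-2 selection does better; minimum is 23.

23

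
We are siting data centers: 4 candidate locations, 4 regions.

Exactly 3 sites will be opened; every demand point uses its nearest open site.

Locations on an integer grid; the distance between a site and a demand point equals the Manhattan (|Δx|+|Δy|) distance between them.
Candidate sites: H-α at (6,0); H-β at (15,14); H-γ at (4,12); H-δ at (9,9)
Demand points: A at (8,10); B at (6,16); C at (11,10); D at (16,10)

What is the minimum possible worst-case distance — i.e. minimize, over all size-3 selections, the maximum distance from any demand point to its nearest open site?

Open {H-β, H-γ, H-δ}.
  Farthest demand point is B at distance 6 (to H-γ); all others are ≤ 6.
With {H-α, H-β, H-γ} the worst case is 8.
With {H-α, H-γ, H-δ} the worst case is 8.
No size-3 selection achieves below 6.

6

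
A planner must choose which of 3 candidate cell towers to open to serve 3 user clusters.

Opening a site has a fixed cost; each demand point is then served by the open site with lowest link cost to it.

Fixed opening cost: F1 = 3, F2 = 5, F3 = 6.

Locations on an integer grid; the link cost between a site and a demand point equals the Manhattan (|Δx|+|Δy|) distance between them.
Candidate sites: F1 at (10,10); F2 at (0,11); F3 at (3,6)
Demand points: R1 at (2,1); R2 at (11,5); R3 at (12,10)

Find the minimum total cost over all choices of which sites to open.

23

Open {F1, F3}: assign each demand point to its cheapest open site.
  R1→F3 6, R2→F1 6, R3→F1 2
  link cost 14, fixed 9 → total 23.
Compare {F1}: link cost 25 + fixed 3 = 28.
Compare {F1, F2}: link cost 20 + fixed 8 = 28.
Compare {F1, F2, F3}: link cost 14 + fixed 14 = 28.
All other subsets cost ≥ 28. Minimum total cost: 23.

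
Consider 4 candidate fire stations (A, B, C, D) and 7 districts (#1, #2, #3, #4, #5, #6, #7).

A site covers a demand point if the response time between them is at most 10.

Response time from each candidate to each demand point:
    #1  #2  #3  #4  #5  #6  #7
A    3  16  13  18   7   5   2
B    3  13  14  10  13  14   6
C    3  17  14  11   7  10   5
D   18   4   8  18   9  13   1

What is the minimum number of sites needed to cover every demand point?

Coverage sets (demand points within 10 of each site):
  A: {#1, #5, #6, #7}
  B: {#1, #4, #7}
  C: {#1, #5, #6, #7}
  D: {#2, #3, #5, #7}
No 2 sites suffice: every size-2 union leaves at least one demand point uncovered.
But {A, B, D} covers everything, so the minimum is 3.

3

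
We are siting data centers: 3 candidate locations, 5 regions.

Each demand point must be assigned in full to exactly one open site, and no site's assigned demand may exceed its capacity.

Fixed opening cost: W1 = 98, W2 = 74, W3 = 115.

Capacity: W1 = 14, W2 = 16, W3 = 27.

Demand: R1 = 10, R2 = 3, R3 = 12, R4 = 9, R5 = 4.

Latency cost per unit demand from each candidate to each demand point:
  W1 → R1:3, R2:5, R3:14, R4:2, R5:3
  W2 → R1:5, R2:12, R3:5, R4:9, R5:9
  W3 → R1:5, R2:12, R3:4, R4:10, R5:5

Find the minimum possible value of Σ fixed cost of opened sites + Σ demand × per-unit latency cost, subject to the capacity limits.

364

Open {W1, W3}; cheapest assignment that respects the capacities:
  W1 (cap 14, load 12): R2, R4 — cost 3×5 + 9×2 = 33
  W3 (cap 27, load 26): R1, R3, R5 — cost 10×5 + 12×4 + 4×5 = 118
  Shipping 151, fixed 213 → total 364.
  Any other capacity-feasible assignment to {W1, W3} ships for at least 151.
Compare {W2, W3}: its best feasible assignment gives total 424.
Compare {W1, W2, W3}: its best feasible assignment gives total 438.
Every other set of open sites that can feasibly serve all demand totals ≥ 424 even under its best assignment. Minimum: 364.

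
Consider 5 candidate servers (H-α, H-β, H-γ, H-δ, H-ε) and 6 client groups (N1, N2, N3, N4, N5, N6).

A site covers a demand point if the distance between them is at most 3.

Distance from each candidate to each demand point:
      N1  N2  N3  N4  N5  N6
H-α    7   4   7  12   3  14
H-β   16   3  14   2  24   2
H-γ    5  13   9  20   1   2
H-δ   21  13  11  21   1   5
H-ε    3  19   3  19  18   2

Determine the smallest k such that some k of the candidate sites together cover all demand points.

Coverage sets (demand points within 3 of each site):
  H-α: {N5}
  H-β: {N2, N4, N6}
  H-γ: {N5, N6}
  H-δ: {N5}
  H-ε: {N1, N3, N6}
No 2 sites suffice: every size-2 union leaves at least one demand point uncovered.
But {H-α, H-β, H-ε} covers everything, so the minimum is 3.

3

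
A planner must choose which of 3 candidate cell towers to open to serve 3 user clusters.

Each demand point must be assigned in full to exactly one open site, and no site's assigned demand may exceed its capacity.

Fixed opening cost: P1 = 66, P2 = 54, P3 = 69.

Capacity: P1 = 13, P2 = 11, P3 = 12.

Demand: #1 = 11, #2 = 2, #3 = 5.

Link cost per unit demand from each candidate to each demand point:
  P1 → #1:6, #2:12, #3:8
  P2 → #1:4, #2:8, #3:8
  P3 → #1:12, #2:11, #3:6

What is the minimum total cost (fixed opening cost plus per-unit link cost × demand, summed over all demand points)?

Open {P2, P3}; cheapest assignment that respects the capacities:
  P2 (cap 11, load 11): #1 — cost 11×4 = 44
  P3 (cap 12, load 7): #2, #3 — cost 2×11 + 5×6 = 52
  Shipping 96, fixed 123 → total 219.
  Any other capacity-feasible assignment to {P2, P3} ships for at least 96.
Compare {P1, P2}: its best feasible assignment gives total 228.
Compare {P1, P3}: its best feasible assignment gives total 253.
Every other set of open sites that can feasibly serve all demand totals ≥ 228 even under its best assignment. Minimum: 219.

219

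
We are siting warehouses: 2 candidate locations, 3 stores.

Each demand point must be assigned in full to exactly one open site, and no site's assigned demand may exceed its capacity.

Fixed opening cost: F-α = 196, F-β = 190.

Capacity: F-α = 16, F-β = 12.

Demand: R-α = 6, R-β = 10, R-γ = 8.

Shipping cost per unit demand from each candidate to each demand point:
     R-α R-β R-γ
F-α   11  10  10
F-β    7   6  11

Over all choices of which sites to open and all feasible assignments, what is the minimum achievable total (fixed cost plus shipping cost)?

Open {F-α, F-β}; cheapest assignment that respects the capacities:
  F-α (cap 16, load 14): R-α, R-γ — cost 6×11 + 8×10 = 146
  F-β (cap 12, load 10): R-β — cost 10×6 = 60
  Shipping 206, fixed 386 → total 592.
  Any other capacity-feasible assignment to {F-α, F-β} ships for at least 206.
Total demand is 24 and no other set of sites has combined capacity ≥ 24, so {F-α, F-β} is the only feasible choice of open sites. Minimum: 592.

592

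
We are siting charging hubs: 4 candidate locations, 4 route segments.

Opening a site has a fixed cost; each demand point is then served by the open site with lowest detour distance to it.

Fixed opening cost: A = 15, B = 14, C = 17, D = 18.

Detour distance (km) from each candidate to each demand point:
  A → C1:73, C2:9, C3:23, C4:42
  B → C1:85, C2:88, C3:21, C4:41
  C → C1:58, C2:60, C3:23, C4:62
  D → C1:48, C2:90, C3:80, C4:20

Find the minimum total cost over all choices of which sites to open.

Open {A, D}: assign each demand point to its cheapest open site.
  C1→D 48, C2→A 9, C3→A 23, C4→D 20
  detour distance 100, fixed 33 → total 133.
Compare {A, B, D}: detour distance 98 + fixed 47 = 145.
Compare {A, C, D}: detour distance 100 + fixed 50 = 150.
Compare {A}: detour distance 147 + fixed 15 = 162.
All other subsets cost ≥ 145. Minimum total cost: 133.

133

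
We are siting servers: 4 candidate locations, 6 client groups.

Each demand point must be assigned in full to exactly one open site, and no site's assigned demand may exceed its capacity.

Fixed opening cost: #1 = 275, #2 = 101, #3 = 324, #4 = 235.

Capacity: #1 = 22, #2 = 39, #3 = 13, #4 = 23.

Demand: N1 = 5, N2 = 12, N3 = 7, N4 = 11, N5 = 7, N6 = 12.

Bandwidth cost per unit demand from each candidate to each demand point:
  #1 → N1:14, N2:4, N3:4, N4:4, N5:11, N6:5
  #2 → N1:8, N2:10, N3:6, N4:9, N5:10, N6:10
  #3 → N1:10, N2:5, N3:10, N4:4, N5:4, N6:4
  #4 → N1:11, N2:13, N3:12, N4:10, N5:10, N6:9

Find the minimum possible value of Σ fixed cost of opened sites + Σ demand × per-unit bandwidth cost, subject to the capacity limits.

Open {#1, #2}; cheapest assignment that respects the capacities:
  #1 (cap 22, load 19): N2, N3 — cost 12×4 + 7×4 = 76
  #2 (cap 39, load 35): N1, N4, N5, N6 — cost 5×8 + 11×9 + 7×10 + 12×10 = 329
  Shipping 405, fixed 376 → total 781.
  Any other capacity-feasible assignment to {#1, #2} ships for at least 405.
Compare {#2, #4}: its best feasible assignment gives total 815.
Compare {#1, #2, #4}: its best feasible assignment gives total 1004.
Every other set of open sites that can feasibly serve all demand totals ≥ 815 even under its best assignment. Minimum: 781.

781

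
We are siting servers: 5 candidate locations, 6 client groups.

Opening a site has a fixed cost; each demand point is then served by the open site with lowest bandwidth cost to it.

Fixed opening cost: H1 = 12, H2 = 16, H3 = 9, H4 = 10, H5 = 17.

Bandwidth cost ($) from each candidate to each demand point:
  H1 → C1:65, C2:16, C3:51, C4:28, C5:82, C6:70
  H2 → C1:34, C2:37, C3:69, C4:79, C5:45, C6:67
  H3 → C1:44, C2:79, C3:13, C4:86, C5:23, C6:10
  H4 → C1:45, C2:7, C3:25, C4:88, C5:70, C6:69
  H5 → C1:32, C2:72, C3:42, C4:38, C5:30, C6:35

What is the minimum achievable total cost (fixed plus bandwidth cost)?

155

Open {H1, H3}: assign each demand point to its cheapest open site.
  C1→H3 44, C2→H1 16, C3→H3 13, C4→H1 28, C5→H3 23, C6→H3 10
  bandwidth cost 134, fixed 21 → total 155.
Compare {H1, H3, H4}: bandwidth cost 125 + fixed 31 = 156.
Compare {H3, H4, H5}: bandwidth cost 123 + fixed 36 = 159.
Compare {H1, H3, H5}: bandwidth cost 122 + fixed 38 = 160.
All other subsets cost ≥ 156. Minimum total cost: 155.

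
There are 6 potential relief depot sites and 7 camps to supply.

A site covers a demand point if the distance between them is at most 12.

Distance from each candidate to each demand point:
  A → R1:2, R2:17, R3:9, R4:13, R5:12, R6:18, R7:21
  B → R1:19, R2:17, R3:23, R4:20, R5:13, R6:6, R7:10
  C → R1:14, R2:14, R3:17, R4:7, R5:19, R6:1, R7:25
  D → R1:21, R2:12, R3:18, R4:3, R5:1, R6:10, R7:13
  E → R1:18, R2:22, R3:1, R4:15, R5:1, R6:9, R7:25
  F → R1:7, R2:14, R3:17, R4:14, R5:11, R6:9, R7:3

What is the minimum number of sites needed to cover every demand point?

Coverage sets (demand points within 12 of each site):
  A: {R1, R3, R5}
  B: {R6, R7}
  C: {R4, R6}
  D: {R2, R4, R5, R6}
  E: {R3, R5, R6}
  F: {R1, R5, R6, R7}
No 2 sites suffice: every size-2 union leaves at least one demand point uncovered.
But {A, B, D} covers everything, so the minimum is 3.

3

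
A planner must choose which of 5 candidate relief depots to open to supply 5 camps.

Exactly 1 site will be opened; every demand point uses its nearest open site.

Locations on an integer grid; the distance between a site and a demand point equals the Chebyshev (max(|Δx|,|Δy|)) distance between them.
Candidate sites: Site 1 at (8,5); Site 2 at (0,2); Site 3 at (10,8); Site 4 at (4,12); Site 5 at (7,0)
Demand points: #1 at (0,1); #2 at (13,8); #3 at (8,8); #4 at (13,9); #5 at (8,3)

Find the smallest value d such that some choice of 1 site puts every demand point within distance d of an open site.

8

Open {Site 1}.
  Farthest demand point is #1 at distance 8 (to Site 1); all others are ≤ 8.
With {Site 5} the worst case is 9.
With {Site 3} the worst case is 10.
No size-1 selection achieves below 8.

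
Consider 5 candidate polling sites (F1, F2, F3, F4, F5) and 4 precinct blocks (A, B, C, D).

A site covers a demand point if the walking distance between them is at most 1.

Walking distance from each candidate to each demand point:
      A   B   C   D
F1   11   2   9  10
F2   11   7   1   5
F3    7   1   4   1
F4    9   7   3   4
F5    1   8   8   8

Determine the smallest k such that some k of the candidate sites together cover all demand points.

3

Coverage sets (demand points within 1 of each site):
  F1: {}
  F2: {C}
  F3: {B, D}
  F4: {}
  F5: {A}
No 2 sites suffice: every size-2 union leaves at least one demand point uncovered.
But {F2, F3, F5} covers everything, so the minimum is 3.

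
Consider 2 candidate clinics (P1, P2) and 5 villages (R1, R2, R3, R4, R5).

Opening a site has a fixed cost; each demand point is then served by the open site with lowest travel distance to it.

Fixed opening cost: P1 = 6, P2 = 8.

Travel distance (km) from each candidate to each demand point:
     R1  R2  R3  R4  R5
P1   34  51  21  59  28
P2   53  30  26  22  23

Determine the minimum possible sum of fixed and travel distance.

Open {P1, P2}: assign each demand point to its cheapest open site.
  R1→P1 34, R2→P2 30, R3→P1 21, R4→P2 22, R5→P2 23
  travel distance 130, fixed 14 → total 144.
Compare {P2}: travel distance 154 + fixed 8 = 162.
Compare {P1}: travel distance 193 + fixed 6 = 199.

144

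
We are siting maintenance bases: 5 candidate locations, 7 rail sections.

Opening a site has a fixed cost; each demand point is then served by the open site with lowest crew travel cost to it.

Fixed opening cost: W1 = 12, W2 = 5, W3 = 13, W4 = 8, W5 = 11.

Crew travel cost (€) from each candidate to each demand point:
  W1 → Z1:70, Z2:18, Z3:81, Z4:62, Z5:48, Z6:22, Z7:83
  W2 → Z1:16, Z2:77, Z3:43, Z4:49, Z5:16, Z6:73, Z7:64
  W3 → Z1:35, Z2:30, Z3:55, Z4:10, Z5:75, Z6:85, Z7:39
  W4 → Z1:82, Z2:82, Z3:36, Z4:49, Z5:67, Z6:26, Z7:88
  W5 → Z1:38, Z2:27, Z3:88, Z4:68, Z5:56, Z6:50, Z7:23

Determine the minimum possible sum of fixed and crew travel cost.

Open {W1, W2, W3, W5}: assign each demand point to its cheapest open site.
  Z1→W2 16, Z2→W1 18, Z3→W2 43, Z4→W3 10, Z5→W2 16, Z6→W1 22, Z7→W5 23
  crew travel cost 148, fixed 41 → total 189.
Compare {W1, W2, W3, W4, W5}: crew travel cost 141 + fixed 49 = 190.
Compare {W2, W3, W4, W5}: crew travel cost 154 + fixed 37 = 191.
Compare {W1, W2, W3}: crew travel cost 164 + fixed 30 = 194.
All other subsets cost ≥ 190. Minimum total cost: 189.

189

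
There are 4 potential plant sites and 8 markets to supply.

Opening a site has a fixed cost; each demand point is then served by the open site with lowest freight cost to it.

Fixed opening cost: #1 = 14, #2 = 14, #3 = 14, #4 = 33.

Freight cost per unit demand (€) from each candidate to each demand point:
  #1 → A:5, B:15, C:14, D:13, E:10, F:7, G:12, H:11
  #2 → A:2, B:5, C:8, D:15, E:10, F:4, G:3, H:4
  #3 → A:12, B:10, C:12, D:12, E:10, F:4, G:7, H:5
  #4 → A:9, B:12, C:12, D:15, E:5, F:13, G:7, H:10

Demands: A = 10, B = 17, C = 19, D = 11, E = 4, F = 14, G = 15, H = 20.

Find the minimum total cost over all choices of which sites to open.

Open {#2, #3}: assign each demand point to its cheapest open site.
  A→#2 10×2=20, B→#2 17×5=85, C→#2 19×8=152, D→#3 11×12=132, E→#2 4×10=40, F→#2 14×4=56, G→#2 15×3=45, H→#2 20×4=80
  freight cost 610, fixed 28 → total 638.
Compare {#1, #2}: freight cost 621 + fixed 28 = 649.
Compare {#2, #3, #4}: freight cost 590 + fixed 61 = 651.
Compare {#1, #2, #3}: freight cost 610 + fixed 42 = 652.
All other subsets cost ≥ 649. Minimum total cost: 638.

638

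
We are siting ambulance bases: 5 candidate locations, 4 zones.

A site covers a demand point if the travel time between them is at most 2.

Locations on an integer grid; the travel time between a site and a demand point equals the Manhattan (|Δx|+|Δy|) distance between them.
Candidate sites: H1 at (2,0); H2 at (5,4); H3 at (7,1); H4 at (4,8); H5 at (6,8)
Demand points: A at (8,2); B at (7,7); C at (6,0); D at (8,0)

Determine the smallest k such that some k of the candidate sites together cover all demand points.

2

Coverage sets (demand points within 2 of each site):
  H1: {}
  H2: {}
  H3: {A, C, D}
  H4: {}
  H5: {B}
No single site covers all 4 demand points.
But {H3, H5} covers everything, so the minimum is 2.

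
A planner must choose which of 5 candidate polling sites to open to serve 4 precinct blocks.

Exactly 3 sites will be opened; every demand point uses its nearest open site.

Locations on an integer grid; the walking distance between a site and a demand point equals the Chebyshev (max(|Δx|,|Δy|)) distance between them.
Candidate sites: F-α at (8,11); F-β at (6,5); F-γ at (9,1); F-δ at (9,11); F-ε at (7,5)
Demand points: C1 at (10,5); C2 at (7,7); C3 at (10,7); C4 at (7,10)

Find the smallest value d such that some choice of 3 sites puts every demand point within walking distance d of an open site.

3

Open {F-α, F-β, F-ε}.
  Farthest demand point is C1 at walking distance 3 (to F-ε); all others are ≤ 3.
With {F-α, F-γ, F-ε} the worst case is 3.
With {F-α, F-δ, F-ε} the worst case is 3.
No size-3 selection achieves below 3.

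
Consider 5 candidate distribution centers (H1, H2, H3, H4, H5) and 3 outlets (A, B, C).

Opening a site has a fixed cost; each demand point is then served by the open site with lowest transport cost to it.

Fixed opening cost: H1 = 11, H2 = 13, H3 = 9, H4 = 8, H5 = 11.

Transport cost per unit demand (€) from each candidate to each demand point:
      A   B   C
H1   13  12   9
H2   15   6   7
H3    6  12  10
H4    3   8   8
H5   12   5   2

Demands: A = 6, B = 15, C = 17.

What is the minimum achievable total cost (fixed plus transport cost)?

Open {H4, H5}: assign each demand point to its cheapest open site.
  A→H4 6×3=18, B→H5 15×5=75, C→H5 17×2=34
  transport cost 127, fixed 19 → total 146.
Compare {H3, H4, H5}: transport cost 127 + fixed 28 = 155.
Compare {H1, H4, H5}: transport cost 127 + fixed 30 = 157.
Compare {H2, H4, H5}: transport cost 127 + fixed 32 = 159.
All other subsets cost ≥ 155. Minimum total cost: 146.

146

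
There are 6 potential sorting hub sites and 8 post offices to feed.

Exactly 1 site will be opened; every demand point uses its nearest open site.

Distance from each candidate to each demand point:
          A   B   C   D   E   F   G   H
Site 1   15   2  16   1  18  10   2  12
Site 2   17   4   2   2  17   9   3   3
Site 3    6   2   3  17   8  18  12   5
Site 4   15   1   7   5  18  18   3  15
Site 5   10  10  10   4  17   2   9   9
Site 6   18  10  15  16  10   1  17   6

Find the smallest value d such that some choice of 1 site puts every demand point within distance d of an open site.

Open {Site 2}.
  Farthest demand point is A at distance 17 (to Site 2); all others are ≤ 17.
With {Site 5} the worst case is 17.
With {Site 1} the worst case is 18.
No size-1 selection achieves below 17.

17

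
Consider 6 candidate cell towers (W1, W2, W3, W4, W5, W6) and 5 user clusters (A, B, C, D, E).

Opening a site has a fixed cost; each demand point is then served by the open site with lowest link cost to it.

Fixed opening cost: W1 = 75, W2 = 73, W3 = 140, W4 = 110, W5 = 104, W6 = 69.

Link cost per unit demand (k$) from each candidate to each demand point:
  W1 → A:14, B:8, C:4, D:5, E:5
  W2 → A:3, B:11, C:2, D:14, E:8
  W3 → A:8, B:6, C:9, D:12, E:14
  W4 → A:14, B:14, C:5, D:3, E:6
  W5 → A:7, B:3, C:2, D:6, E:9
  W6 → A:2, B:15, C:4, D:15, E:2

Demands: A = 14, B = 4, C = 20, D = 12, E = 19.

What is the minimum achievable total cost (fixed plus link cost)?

Open {W5, W6}: assign each demand point to its cheapest open site.
  A→W6 14×2=28, B→W5 4×3=12, C→W5 20×2=40, D→W5 12×6=72, E→W6 19×2=38
  link cost 190, fixed 173 → total 363.
Compare {W1, W6}: link cost 238 + fixed 144 = 382.
Compare {W1, W2, W6}: link cost 198 + fixed 217 = 415.
Compare {W1, W2}: link cost 269 + fixed 148 = 417.
All other subsets cost ≥ 382. Minimum total cost: 363.

363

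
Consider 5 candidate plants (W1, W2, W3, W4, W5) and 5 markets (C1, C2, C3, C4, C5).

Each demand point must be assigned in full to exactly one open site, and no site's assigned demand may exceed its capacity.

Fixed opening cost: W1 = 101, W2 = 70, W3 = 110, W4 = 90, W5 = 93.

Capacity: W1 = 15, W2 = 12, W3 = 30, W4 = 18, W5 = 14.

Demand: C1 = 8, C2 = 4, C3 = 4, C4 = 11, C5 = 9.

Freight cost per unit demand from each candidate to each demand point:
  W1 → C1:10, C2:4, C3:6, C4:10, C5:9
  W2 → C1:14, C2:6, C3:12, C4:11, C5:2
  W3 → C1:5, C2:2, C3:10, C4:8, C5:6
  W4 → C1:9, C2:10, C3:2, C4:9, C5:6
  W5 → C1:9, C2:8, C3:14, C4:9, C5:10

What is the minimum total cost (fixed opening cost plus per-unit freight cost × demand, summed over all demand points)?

374

Open {W2, W3}; cheapest assignment that respects the capacities:
  W2 (cap 12, load 9): C5 — cost 9×2 = 18
  W3 (cap 30, load 27): C1, C2, C3, C4 — cost 8×5 + 4×2 + 4×10 + 11×8 = 176
  Shipping 194, fixed 180 → total 374.
  Any other capacity-feasible assignment to {W2, W3} ships for at least 194.
Compare {W3, W4}: its best feasible assignment gives total 398.
Compare {W2, W3, W4}: its best feasible assignment gives total 432.
Every other set of open sites that can feasibly serve all demand totals ≥ 398 even under its best assignment. Minimum: 374.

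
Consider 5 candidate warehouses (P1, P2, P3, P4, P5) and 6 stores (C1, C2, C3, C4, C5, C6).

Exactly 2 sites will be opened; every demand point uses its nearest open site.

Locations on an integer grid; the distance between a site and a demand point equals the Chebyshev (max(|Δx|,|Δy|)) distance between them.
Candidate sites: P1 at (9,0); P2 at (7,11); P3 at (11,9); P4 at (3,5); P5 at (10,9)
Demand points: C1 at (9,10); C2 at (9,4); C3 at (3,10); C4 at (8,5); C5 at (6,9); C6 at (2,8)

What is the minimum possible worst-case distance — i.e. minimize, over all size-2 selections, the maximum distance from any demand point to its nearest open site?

Open {P1, P2}.
  Farthest demand point is C4 at distance 5 (to P1); all others are ≤ 5.
With {P2, P3} the worst case is 5.
With {P2, P5} the worst case is 5.
No size-2 selection achieves below 5.

5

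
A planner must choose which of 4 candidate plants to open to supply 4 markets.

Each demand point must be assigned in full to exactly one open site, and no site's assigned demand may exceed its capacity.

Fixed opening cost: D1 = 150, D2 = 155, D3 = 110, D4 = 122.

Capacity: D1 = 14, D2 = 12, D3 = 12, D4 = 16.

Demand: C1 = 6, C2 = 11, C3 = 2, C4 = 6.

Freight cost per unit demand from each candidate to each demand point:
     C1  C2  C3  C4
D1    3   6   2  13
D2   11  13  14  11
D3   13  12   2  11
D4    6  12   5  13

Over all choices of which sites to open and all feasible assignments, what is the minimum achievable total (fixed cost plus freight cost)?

Open {D1, D4}; cheapest assignment that respects the capacities:
  D1 (cap 14, load 13): C2, C3 — cost 11×6 + 2×2 = 70
  D4 (cap 16, load 12): C1, C4 — cost 6×6 + 6×13 = 114
  Shipping 184, fixed 272 → total 456.
  Any other capacity-feasible assignment to {D1, D4} ships for at least 184.
Compare {D1, D3}: its best feasible assignment gives total 474.
Compare {D3, D4}: its best feasible assignment gives total 488.
Every other set of open sites that can feasibly serve all demand totals ≥ 474 even under its best assignment. Minimum: 456.

456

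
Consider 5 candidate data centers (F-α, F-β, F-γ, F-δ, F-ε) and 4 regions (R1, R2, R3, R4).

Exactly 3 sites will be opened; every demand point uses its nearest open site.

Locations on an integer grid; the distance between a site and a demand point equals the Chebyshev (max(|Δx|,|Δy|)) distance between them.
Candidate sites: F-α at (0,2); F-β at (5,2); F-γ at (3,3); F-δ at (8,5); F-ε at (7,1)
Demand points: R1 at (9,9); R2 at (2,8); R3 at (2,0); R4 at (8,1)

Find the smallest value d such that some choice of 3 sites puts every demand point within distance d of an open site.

5

Open {F-α, F-γ, F-δ}.
  Farthest demand point is R2 at distance 5 (to F-γ); all others are ≤ 5.
With {F-β, F-γ, F-δ} the worst case is 5.
With {F-γ, F-δ, F-ε} the worst case is 5.
No size-3 selection achieves below 5.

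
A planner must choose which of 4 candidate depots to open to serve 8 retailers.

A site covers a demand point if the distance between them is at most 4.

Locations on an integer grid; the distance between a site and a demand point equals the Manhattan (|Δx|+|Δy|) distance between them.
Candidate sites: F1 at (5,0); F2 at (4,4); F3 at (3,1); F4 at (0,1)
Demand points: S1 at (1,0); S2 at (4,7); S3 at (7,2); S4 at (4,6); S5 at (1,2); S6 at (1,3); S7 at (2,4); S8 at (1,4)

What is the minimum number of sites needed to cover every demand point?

Coverage sets (demand points within 4 of each site):
  F1: {S1, S3}
  F2: {S2, S4, S6, S7, S8}
  F3: {S1, S5, S6, S7}
  F4: {S1, S5, S6, S8}
No 2 sites suffice: every size-2 union leaves at least one demand point uncovered.
But {F1, F2, F3} covers everything, so the minimum is 3.

3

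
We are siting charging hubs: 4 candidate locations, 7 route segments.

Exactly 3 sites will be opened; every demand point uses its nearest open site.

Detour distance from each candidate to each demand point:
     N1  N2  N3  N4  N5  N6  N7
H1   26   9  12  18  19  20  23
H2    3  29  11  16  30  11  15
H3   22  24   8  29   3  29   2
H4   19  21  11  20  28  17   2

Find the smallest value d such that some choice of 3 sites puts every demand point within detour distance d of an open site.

16

Open {H1, H2, H3}.
  Farthest demand point is N4 at detour distance 16 (to H2); all others are ≤ 16.
With {H1, H2, H4} the worst case is 19.
With {H1, H3, H4} the worst case is 19.
No size-3 selection achieves below 16.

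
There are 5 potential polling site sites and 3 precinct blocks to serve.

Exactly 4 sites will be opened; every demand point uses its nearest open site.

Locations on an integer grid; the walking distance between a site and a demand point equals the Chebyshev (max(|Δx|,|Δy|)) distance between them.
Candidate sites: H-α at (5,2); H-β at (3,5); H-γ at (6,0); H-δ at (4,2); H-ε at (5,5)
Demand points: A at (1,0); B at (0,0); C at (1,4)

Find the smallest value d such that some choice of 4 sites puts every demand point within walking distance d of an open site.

4

Open {H-α, H-β, H-γ, H-δ}.
  Farthest demand point is B at walking distance 4 (to H-δ); all others are ≤ 4.
With {H-α, H-β, H-δ, H-ε} the worst case is 4.
With {H-α, H-γ, H-δ, H-ε} the worst case is 4.
No size-4 selection achieves below 4.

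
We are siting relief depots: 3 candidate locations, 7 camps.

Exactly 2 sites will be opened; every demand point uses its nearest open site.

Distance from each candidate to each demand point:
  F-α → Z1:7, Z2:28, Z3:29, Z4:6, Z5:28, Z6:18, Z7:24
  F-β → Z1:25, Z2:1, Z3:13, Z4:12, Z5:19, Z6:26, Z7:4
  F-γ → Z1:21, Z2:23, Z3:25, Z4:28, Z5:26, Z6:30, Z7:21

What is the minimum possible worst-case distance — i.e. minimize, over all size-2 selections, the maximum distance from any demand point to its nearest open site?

Open {F-α, F-β}.
  Farthest demand point is Z5 at distance 19 (to F-β); all others are ≤ 19.
With {F-α, F-γ} the worst case is 26.
With {F-β, F-γ} the worst case is 26.
No size-2 selection achieves below 19.

19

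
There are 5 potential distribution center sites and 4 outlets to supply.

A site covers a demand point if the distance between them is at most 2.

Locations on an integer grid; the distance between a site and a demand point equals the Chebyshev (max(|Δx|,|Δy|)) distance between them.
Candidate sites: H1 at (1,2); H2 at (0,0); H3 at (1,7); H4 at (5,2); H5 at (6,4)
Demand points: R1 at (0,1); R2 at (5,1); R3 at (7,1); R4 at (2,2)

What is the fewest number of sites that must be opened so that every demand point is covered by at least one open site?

Coverage sets (demand points within 2 of each site):
  H1: {R1, R4}
  H2: {R1, R4}
  H3: {}
  H4: {R2, R3}
  H5: {}
No single site covers all 4 demand points.
But {H1, H4} covers everything, so the minimum is 2.

2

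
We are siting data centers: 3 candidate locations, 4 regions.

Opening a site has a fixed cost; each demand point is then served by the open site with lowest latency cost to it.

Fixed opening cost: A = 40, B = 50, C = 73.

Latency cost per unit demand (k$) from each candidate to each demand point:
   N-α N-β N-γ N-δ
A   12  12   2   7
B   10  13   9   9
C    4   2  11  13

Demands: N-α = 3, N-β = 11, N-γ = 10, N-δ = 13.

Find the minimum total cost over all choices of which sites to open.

Open {A, C}: assign each demand point to its cheapest open site.
  N-α→C 3×4=12, N-β→C 11×2=22, N-γ→A 10×2=20, N-δ→A 13×7=91
  latency cost 145, fixed 113 → total 258.
Compare {A, B, C}: latency cost 145 + fixed 163 = 308.
Compare {A}: latency cost 279 + fixed 40 = 319.
Compare {A, B}: latency cost 273 + fixed 90 = 363.
All other subsets cost ≥ 308. Minimum total cost: 258.

258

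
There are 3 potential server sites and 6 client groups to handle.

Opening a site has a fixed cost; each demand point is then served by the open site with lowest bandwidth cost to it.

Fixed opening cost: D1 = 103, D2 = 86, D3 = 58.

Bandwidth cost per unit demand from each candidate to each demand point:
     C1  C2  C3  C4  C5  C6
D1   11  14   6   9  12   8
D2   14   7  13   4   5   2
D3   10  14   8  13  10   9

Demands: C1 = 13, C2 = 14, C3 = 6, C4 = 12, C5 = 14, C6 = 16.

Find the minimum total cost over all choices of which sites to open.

570

Open {D2, D3}: assign each demand point to its cheapest open site.
  C1→D3 13×10=130, C2→D2 14×7=98, C3→D3 6×8=48, C4→D2 12×4=48, C5→D2 14×5=70, C6→D2 16×2=32
  bandwidth cost 426, fixed 144 → total 570.
Compare {D2}: bandwidth cost 508 + fixed 86 = 594.
Compare {D1, D2}: bandwidth cost 427 + fixed 189 = 616.
Compare {D1, D2, D3}: bandwidth cost 414 + fixed 247 = 661.
All other subsets cost ≥ 594. Minimum total cost: 570.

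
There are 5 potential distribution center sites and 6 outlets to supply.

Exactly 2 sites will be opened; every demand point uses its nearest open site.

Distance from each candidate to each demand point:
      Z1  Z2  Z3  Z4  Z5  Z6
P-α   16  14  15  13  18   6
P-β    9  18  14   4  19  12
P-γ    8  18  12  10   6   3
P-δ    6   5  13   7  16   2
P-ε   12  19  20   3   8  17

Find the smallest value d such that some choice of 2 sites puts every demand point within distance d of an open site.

Open {P-γ, P-δ}.
  Farthest demand point is Z3 at distance 12 (to P-γ); all others are ≤ 12.
With {P-δ, P-ε} the worst case is 13.
With {P-α, P-γ} the worst case is 14.
No size-2 selection achieves below 12.

12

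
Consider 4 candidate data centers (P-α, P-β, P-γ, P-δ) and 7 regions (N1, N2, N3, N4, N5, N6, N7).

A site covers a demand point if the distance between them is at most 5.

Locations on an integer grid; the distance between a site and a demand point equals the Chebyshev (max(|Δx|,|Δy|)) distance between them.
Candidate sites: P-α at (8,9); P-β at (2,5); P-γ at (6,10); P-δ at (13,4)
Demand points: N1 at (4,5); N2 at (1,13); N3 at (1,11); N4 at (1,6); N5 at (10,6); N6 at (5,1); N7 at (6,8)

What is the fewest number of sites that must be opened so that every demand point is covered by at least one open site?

Coverage sets (demand points within 5 of each site):
  P-α: {N1, N5, N7}
  P-β: {N1, N4, N6, N7}
  P-γ: {N1, N2, N3, N4, N5, N7}
  P-δ: {N5}
No single site covers all 7 demand points.
But {P-β, P-γ} covers everything, so the minimum is 2.

2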